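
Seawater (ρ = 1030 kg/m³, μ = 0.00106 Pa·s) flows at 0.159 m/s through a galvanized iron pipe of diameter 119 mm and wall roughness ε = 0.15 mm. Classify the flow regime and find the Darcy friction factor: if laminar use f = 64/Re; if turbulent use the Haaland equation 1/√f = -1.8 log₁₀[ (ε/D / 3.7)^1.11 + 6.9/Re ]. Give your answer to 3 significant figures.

Re = ρVD/μ = 1030·0.159·0.119/0.00106 = 1.839e+04.
Re > 4000 → turbulent. ε/D = 0.00015/0.119 = 0.00126; Haaland: 1/√f = -1.8 log₁₀[0.000142 + 0.000375] = 5.916, so f = 0.02857.

f ≈ 0.0286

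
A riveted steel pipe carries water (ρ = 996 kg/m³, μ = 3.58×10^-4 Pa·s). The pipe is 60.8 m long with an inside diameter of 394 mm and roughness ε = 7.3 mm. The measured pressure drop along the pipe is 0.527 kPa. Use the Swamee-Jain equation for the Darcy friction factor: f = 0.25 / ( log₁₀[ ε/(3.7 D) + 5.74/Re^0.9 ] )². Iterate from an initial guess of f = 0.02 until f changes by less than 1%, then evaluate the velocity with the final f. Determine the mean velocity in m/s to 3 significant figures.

Rearranging Darcy-Weisbach: V = √(2·ΔP·D/(f·L·ρ)). With ε/D = 0.0073/0.394 = 0.0185, iterate starting from f = 0.02:
  f = 0.02 → V = √(2·527·0.394/(0.02·60.8·996)) = 0.5856 m/s; Re = ρVD/μ = 6.419e+05; f → 0.04736
  f = 0.04736 → V = 0.3805 m/s; Re = 4.171e+05; f → 0.04742
Converged (Δf/f < 1%). With the final f = 0.04742: V = √(2·527·0.394/(0.04742·60.8·996)) = 0.3803 m/s.

V ≈ 0.380 m/s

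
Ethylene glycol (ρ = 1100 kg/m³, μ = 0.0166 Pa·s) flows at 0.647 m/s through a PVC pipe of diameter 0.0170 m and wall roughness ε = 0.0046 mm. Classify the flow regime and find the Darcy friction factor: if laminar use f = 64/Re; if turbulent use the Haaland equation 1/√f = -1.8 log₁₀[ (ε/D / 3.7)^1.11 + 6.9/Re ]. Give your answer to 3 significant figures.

f ≈ 0.0878

Re = ρVD/μ = 1100·0.647·0.017/0.0166 = 728.8.
Re < 2300 → laminar, so f = 64/Re = 0.08781 (roughness is irrelevant in laminar flow).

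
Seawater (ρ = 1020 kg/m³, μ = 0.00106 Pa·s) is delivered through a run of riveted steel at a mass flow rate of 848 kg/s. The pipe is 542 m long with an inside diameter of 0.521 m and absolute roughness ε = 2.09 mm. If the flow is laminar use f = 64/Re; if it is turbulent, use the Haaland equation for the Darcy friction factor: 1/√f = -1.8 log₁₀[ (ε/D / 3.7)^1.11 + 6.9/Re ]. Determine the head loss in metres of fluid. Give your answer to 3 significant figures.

A = πD²/4 = π(0.521)²/4 = 0.2132 m²; mean velocity V = ṁ/(ρA) = 848/(1020 · 0.2132) = 3.9 m/s.
Reynolds number Re = ρVD/μ = 1020 · 3.9 · 0.521 / 0.00106 = 1.955e+06.
Re > 4000 → turbulent. Relative roughness ε/D = 0.00209/0.521 = 0.00401. Haaland: 1/√f = -1.8 log₁₀[(0.00401/3.7)^1.11 + 6.9/1.955e+06] = -1.8 log₁₀[0.000512 + 3.53e-06] = 5.918, so f = 0.02855.
Darcy-Weisbach: ΔP = f(L/D)(ρV²/2) = 0.02855·(542/0.521)·(1020·3.9²/2) = 0.02855·1040·7756 = 2.303e+05 Pa.
Head loss h_f = ΔP/(ρg) = 2.303e+05/(1020·9.81) = 23.0 m.

h_f ≈ 23.0 m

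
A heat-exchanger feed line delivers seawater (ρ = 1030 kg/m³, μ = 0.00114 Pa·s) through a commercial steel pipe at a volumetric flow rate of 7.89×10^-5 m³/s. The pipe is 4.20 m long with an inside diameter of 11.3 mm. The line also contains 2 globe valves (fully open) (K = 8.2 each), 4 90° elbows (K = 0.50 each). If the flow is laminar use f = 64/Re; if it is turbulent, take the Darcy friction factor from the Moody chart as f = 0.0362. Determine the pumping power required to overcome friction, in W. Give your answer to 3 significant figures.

Cross-sectional area A = πD²/4 = π(0.0113)²/4 = 0.0001003 m²; mean velocity V = Q/A = 7.89e-05/0.0001003 = 0.7867 m/s.
Reynolds number Re = ρVD/μ = 1030 · 0.7867 · 0.0113 / 0.00114 = 8032.
Re > 4000 → turbulent; use the Moody-chart value f = 0.0362.
Total minor-loss coefficient ΣK = 2·8.2 + 4·0.5 = 18.4.
ΔP = [f·L/D + ΣK]·(ρV²/2) = [0.0362·4.2/0.0113 + 18.4]·(1030·0.7867²/2) = [13.45 + 18.4]·318.8 = 1.015e+04 Pa.
Pumping power P = QΔP = 7.89e-05·1.015e+04 = 0.8012 W = 0.801 W.

P ≈ 0.801 W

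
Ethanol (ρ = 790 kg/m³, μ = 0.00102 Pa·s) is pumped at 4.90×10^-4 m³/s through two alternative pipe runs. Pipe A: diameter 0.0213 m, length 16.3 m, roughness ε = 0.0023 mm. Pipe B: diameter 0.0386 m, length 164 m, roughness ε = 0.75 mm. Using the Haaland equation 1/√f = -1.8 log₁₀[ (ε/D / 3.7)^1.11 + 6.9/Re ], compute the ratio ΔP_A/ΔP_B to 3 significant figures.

ΔP_A/ΔP_B ≈ 0.954

Pipe A: V = Q/A = 0.00049/0.0003563 = 1.375 m/s; Re = 2.269e+04; ε/D = 0.000108; Haaland → f = 0.02514; ΔP_A = f(L/D)(ρV²/2) = 1.437e+04 Pa.
Pipe B: V = Q/A = 0.00049/0.00117 = 0.4187 m/s; Re = 1.252e+04; ε/D = 0.0194; Haaland → f = 0.05117; ΔP_B = f(L/D)(ρV²/2) = 1.506e+04 Pa.
ΔP_A/ΔP_B = 1.437e+04/1.506e+04 = 0.954.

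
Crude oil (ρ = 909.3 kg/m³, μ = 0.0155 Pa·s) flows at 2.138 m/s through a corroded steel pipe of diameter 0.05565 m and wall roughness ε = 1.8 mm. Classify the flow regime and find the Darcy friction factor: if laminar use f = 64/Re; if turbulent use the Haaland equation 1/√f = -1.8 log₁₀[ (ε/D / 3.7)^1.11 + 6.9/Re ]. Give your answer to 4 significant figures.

Re = ρVD/μ = 909.3·2.138·0.05565/0.0155 = 6980.
Re > 4000 → turbulent. ε/D = 0.0018/0.05565 = 0.0323; Haaland: 1/√f = -1.8 log₁₀[0.00519 + 0.000989] = 3.976, so f = 0.06324.

f ≈ 0.06324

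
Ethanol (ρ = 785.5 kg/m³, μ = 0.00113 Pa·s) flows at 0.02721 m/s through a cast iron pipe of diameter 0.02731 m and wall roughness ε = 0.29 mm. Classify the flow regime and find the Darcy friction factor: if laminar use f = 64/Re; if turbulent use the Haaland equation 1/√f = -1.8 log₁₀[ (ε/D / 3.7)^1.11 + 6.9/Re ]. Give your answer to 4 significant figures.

Re = ρVD/μ = 785.5·0.02721·0.02731/0.00113 = 516.6.
Re < 2300 → laminar, so f = 64/Re = 0.1239 (roughness is irrelevant in laminar flow).

f ≈ 0.1239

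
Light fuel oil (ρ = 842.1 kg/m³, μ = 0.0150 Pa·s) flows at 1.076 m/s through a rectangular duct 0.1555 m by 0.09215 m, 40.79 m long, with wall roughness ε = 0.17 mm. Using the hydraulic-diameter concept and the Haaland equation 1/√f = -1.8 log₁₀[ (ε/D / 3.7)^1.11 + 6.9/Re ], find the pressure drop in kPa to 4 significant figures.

ΔP ≈ 6.146 kPa

Hydraulic diameter D_h = 4A/P = 4·(0.1555·0.09215)/(2·(0.1555+0.09215)) = 0.05732/0.4953 = 0.1157 m.
Re = ρVD_h/μ = 842.1·1.076·0.1157/0.015 = 6990.
ε/D_h = 0.00017/0.1157 = 0.00147; Haaland gives 1/√f = -1.8 log₁₀[0.000168+0.000987] = 5.287, so f = 0.03577.
ΔP = f(L/D_h)(ρV²/2) = 0.03577·40.79/0.1157·487.5 = 6146 Pa.
ΔP = 6.146 kPa.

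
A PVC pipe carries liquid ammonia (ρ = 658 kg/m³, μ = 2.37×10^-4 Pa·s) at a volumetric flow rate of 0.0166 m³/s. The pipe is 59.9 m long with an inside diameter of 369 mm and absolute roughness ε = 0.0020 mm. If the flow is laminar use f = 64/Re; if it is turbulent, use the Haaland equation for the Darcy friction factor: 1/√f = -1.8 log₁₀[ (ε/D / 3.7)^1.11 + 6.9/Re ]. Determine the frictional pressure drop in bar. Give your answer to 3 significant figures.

Cross-sectional area A = πD²/4 = π(0.369)²/4 = 0.1069 m²; mean velocity V = Q/A = 0.0166/0.1069 = 0.1552 m/s.
Reynolds number Re = ρVD/μ = 658 · 0.1552 · 0.369 / 0.000237 = 1.59e+05.
Re > 4000 → turbulent. Relative roughness ε/D = 2e-06/0.369 = 5.42e-06. Haaland: 1/√f = -1.8 log₁₀[(5.42e-06/3.7)^1.11 + 6.9/1.59e+05] = -1.8 log₁₀[3.34e-07 + 4.34e-05] = 7.847, so f = 0.01624.
Darcy-Weisbach: ΔP = f(L/D)(ρV²/2) = 0.01624·(59.9/0.369)·(658·0.1552²/2) = 0.01624·162.3·7.927 = 20.9 Pa.
ΔP = 20.9 Pa = 2.09×10^-4 bar.

ΔP ≈ 2.09×10^-4 bar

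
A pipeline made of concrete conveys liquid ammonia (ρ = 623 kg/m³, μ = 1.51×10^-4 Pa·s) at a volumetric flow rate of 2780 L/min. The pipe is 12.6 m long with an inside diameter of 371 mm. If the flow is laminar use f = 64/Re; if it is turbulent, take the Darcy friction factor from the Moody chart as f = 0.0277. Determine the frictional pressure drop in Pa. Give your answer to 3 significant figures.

Q = 2780 L/min = 2780/60000 = 0.04633 m³/s.
Cross-sectional area A = πD²/4 = π(0.371)²/4 = 0.1081 m²; mean velocity V = Q/A = 0.04633/0.1081 = 0.4286 m/s.
Reynolds number Re = ρVD/μ = 623 · 0.4286 · 0.371 / 0.000151 = 6.561e+05.
Re > 4000 → turbulent; use the Moody-chart value f = 0.0277.
Darcy-Weisbach: ΔP = f(L/D)(ρV²/2) = 0.0277·(12.6/0.371)·(623·0.4286²/2) = 0.0277·33.96·57.22 = 53.83 Pa.

ΔP ≈ 53.8 Pa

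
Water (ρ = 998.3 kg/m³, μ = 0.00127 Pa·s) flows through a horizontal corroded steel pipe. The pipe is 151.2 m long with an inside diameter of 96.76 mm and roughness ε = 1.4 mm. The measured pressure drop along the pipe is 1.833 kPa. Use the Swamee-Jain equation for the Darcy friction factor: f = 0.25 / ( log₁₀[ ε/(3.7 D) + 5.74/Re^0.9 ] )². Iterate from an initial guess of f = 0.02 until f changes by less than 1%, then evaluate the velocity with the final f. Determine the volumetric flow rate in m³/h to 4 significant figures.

Q ≈ 5.951 m³/h

Rearranging Darcy-Weisbach: V = √(2·ΔP·D/(f·L·ρ)). With ε/D = 0.0014/0.09676 = 0.0145, iterate starting from f = 0.02:
  f = 0.02 → V = √(2·1833·0.09676/(0.02·151.2·998.3)) = 0.3428 m/s; Re = ρVD/μ = 2.607e+04; f → 0.04546
  f = 0.04546 → V = 0.2274 m/s; Re = 1.729e+04; f → 0.04647
  f = 0.04647 → V = 0.2249 m/s; Re = 1.711e+04; f → 0.0465
Converged (Δf/f < 1%). With the final f = 0.0465: V = √(2·1833·0.09676/(0.0465·151.2·998.3)) = 0.2248 m/s.
Q = V·A = 0.2248·(π/4·0.09676²) = 0.001653 m³/s = 5.951 m³/h.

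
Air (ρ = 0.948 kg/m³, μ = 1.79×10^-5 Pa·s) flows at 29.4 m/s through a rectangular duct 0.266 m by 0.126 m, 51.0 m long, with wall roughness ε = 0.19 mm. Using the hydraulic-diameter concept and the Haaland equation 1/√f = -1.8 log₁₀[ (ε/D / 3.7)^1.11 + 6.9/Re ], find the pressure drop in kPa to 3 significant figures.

Hydraulic diameter D_h = 4A/P = 4·(0.266·0.126)/(2·(0.266+0.126)) = 0.1341/0.784 = 0.171 m.
Re = ρVD_h/μ = 0.948·29.4·0.171/1.79e-05 = 2.663e+05.
ε/D_h = 0.00019/0.171 = 0.00111; Haaland gives 1/√f = -1.8 log₁₀[0.000123+2.59e-05] = 6.888, so f = 0.02107.
ΔP = f(L/D_h)(ρV²/2) = 0.02107·51/0.171·409.7 = 2575 Pa.
ΔP = 2.58 kPa.

ΔP ≈ 2.58 kPa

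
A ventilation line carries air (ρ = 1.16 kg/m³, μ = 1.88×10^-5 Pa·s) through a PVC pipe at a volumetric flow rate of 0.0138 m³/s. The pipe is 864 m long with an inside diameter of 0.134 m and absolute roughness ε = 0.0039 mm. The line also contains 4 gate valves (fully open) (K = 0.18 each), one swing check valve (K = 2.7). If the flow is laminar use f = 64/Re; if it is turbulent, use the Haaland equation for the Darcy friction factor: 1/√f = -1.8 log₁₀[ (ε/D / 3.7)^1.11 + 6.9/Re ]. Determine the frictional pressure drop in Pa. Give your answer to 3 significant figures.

Cross-sectional area A = πD²/4 = π(0.134)²/4 = 0.0141 m²; mean velocity V = Q/A = 0.0138/0.0141 = 0.9785 m/s.
Reynolds number Re = ρVD/μ = 1.16 · 0.9785 · 0.134 / 1.88e-05 = 8091.
Re > 4000 → turbulent. Relative roughness ε/D = 3.9e-06/0.134 = 2.91e-05. Haaland: 1/√f = -1.8 log₁₀[(2.91e-05/3.7)^1.11 + 6.9/8091] = -1.8 log₁₀[2.16e-06 + 0.000853] = 5.522, so f = 0.03279.
Total minor-loss coefficient ΣK = 4·0.18 + 1·2.7 = 3.42.
ΔP = [f·L/D + ΣK]·(ρV²/2) = [0.03279·864/0.134 + 3.42]·(1.16·0.9785²/2) = [211.4 + 3.42]·0.5554 = 119.3 Pa.

ΔP ≈ 119 Pa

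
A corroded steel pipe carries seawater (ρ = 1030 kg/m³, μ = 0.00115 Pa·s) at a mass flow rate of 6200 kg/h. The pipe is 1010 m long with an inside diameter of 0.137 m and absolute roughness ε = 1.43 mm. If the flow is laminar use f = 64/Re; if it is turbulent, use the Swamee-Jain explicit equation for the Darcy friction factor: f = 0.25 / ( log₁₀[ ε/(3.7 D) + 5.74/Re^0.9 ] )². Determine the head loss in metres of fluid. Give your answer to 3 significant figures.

ṁ = 6200 kg/h = 6200/3600 = 1.722 kg/s.
A = πD²/4 = π(0.137)²/4 = 0.01474 m²; mean velocity V = ṁ/(ρA) = 1.722/(1030 · 0.01474) = 0.1134 m/s.
Reynolds number Re = ρVD/μ = 1030 · 0.1134 · 0.137 / 0.00115 = 1.392e+04.
Re > 4000 → turbulent. Relative roughness ε/D = 0.00143/0.137 = 0.0104. Swamee-Jain: f = 0.25/(log₁₀[0.0104/3.7 + 5.74/1.392e+04^0.9])² = 0.25/(log₁₀[0.00282 + 0.00107])² = 0.25/(-2.41)² = 0.04305.
Darcy-Weisbach: ΔP = f(L/D)(ρV²/2) = 0.04305·(1010/0.137)·(1030·0.1134²/2) = 0.04305·7372·6.626 = 2103 Pa.
Head loss h_f = ΔP/(ρg) = 2103/(1030·9.81) = 0.208 m.

h_f ≈ 0.208 m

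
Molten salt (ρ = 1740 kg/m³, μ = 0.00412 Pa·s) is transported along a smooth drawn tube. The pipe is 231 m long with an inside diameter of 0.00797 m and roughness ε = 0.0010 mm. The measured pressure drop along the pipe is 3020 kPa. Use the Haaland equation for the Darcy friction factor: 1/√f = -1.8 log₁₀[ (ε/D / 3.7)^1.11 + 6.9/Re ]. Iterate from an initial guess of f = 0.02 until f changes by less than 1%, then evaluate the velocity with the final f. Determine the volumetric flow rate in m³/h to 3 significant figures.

Rearranging Darcy-Weisbach: V = √(2·ΔP·D/(f·L·ρ)). With ε/D = 1e-06/0.00797 = 0.000125, iterate starting from f = 0.02:
  f = 0.02 → V = √(2·3.02e+06·0.00797/(0.02·231·1740)) = 2.447 m/s; Re = ρVD/μ = 8237; f → 0.03272
  f = 0.03272 → V = 1.913 m/s; Re = 6440; f → 0.03509
  f = 0.03509 → V = 1.847 m/s; Re = 6218; f → 0.03545
  f = 0.03545 → V = 1.838 m/s; Re = 6187; f → 0.03551
Converged (Δf/f < 1%). With the final f = 0.03551: V = √(2·3.02e+06·0.00797/(0.03551·231·1740)) = 1.837 m/s.
Q = V·A = 1.837·(π/4·0.00797²) = 9.163e-05 m³/s = 0.330 m³/h.

Q ≈ 0.330 m³/h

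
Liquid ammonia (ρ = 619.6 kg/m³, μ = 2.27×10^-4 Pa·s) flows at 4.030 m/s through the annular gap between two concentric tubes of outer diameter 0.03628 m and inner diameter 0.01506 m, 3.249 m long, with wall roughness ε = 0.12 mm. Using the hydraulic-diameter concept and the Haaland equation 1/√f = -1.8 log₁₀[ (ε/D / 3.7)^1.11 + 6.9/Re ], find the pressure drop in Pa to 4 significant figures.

ΔP ≈ 24600 Pa

Hydraulic diameter D_h = 4A/P = D_o - D_i = 0.03628 - 0.01506 = 0.02122 m.
Re = ρVD_h/μ = 619.6·4.03·0.02122/0.000227 = 2.334e+05.
ε/D_h = 0.00012/0.02122 = 0.00566; Haaland gives 1/√f = -1.8 log₁₀[0.000749+2.96e-05] = 5.596, so f = 0.03194.
ΔP = f(L/D_h)(ρV²/2) = 0.03194·3.249/0.02122·5031 = 2.46e+04 Pa.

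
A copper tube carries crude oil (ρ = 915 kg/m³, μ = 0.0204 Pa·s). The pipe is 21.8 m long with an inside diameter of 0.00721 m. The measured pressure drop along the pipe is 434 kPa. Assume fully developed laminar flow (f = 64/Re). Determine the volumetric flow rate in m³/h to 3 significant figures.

Q ≈ 0.233 m³/h

For laminar flow, f = 64/Re with Re = ρVD/μ, so Darcy-Weisbach reduces to ΔP = 32μLV/D². Solving for V: V = ΔP·D²/(32μL) = 4.34e+05·(0.00721)²/(32·0.0204·21.8) = 1.585 m/s.
Check: Re = ρVD/μ = 915·1.585·0.00721/0.0204 = 512.7 < 2300, so the laminar assumption holds.
Q = V·A = 1.585·(π/4·0.00721²) = 6.473e-05 m³/s = 0.233 m³/h.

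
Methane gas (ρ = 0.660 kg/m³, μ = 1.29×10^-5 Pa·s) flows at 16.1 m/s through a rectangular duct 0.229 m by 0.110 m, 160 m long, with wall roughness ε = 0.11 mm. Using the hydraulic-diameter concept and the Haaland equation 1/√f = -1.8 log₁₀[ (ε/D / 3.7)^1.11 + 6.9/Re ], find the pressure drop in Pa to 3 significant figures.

Hydraulic diameter D_h = 4A/P = 4·(0.229·0.11)/(2·(0.229+0.11)) = 0.1008/0.678 = 0.1486 m.
Re = ρVD_h/μ = 0.66·16.1·0.1486/1.29e-05 = 1.224e+05.
ε/D_h = 0.00011/0.1486 = 0.00074; Haaland gives 1/√f = -1.8 log₁₀[7.84e-05+5.64e-05] = 6.967, so f = 0.0206.
ΔP = f(L/D_h)(ρV²/2) = 0.0206·160/0.1486·85.54 = 1897 Pa.

ΔP ≈ 1900 Pa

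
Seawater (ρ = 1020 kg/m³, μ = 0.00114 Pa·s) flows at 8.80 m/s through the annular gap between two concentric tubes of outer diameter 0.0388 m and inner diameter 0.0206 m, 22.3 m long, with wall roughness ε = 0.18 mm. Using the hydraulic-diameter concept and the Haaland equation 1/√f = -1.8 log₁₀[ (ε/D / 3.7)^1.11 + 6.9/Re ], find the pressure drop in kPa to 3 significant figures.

Hydraulic diameter D_h = 4A/P = D_o - D_i = 0.0388 - 0.0206 = 0.0182 m.
Re = ρVD_h/μ = 1020·8.8·0.0182/0.00114 = 1.433e+05.
ε/D_h = 0.00018/0.0182 = 0.00989; Haaland gives 1/√f = -1.8 log₁₀[0.00139+4.82e-05] = 5.114, so f = 0.03823.
ΔP = f(L/D_h)(ρV²/2) = 0.03823·22.3/0.0182·3.949e+04 = 1.85e+06 Pa.
ΔP = 1850 kPa.

ΔP ≈ 1850 kPa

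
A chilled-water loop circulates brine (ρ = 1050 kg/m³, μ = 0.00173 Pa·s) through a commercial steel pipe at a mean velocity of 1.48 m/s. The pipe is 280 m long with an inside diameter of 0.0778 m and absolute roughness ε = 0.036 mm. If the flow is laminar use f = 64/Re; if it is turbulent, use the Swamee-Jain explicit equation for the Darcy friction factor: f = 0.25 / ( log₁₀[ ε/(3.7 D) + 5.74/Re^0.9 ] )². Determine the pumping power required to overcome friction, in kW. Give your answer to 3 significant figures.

P ≈ 0.620 kW

Reynolds number Re = ρVD/μ = 1050 · 1.48 · 0.0778 / 0.00173 = 6.989e+04.
Re > 4000 → turbulent. Relative roughness ε/D = 3.6e-05/0.0778 = 0.000463. Swamee-Jain: f = 0.25/(log₁₀[0.000463/3.7 + 5.74/6.989e+04^0.9])² = 0.25/(log₁₀[0.000125 + 0.000251])² = 0.25/(-3.425)² = 0.02131.
Darcy-Weisbach: ΔP = f(L/D)(ρV²/2) = 0.02131·(280/0.0778)·(1050·1.48²/2) = 0.02131·3599·1150 = 8.819e+04 Pa.
Q = V·A = 1.48·0.004754 = 0.007036 m³/s.
Pumping power P = QΔP = 0.007036·8.819e+04 = 620.5 W = 0.620 kW.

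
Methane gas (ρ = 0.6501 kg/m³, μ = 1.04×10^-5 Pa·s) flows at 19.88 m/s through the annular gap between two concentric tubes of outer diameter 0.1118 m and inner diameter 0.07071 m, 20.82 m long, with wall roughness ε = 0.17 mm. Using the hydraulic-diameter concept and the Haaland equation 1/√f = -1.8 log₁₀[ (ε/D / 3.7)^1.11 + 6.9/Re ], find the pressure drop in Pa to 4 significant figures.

ΔP ≈ 1990 Pa

Hydraulic diameter D_h = 4A/P = D_o - D_i = 0.1118 - 0.07071 = 0.04109 m.
Re = ρVD_h/μ = 0.6501·19.88·0.04109/1.04e-05 = 5.106e+04.
ε/D_h = 0.00017/0.04109 = 0.00414; Haaland gives 1/√f = -1.8 log₁₀[0.000529+0.000135] = 5.719, so f = 0.03057.
ΔP = f(L/D_h)(ρV²/2) = 0.03057·20.82/0.04109·128.5 = 1990 Pa.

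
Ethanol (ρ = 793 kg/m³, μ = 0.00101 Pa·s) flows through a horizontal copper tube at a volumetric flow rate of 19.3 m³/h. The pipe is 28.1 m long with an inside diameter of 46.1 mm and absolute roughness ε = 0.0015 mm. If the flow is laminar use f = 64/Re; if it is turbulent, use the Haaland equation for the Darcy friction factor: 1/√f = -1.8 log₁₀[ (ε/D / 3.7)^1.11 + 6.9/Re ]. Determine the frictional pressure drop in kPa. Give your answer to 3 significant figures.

ΔP ≈ 43.4 kPa

Q = 19.3 m³/h = 19.3/3600 = 0.005361 m³/s.
Cross-sectional area A = πD²/4 = π(0.0461)²/4 = 0.001669 m²; mean velocity V = Q/A = 0.005361/0.001669 = 3.212 m/s.
Reynolds number Re = ρVD/μ = 793 · 3.212 · 0.0461 / 0.00101 = 1.163e+05.
Re > 4000 → turbulent. Relative roughness ε/D = 1.5e-06/0.0461 = 3.25e-05. Haaland: 1/√f = -1.8 log₁₀[(3.25e-05/3.7)^1.11 + 6.9/1.163e+05] = -1.8 log₁₀[2.44e-06 + 5.94e-05] = 7.576, so f = 0.01742.
Darcy-Weisbach: ΔP = f(L/D)(ρV²/2) = 0.01742·(28.1/0.0461)·(793·3.212²/2) = 0.01742·609.5·4090 = 4.344e+04 Pa.
ΔP = 4.344e+04 Pa = 43.4 kPa.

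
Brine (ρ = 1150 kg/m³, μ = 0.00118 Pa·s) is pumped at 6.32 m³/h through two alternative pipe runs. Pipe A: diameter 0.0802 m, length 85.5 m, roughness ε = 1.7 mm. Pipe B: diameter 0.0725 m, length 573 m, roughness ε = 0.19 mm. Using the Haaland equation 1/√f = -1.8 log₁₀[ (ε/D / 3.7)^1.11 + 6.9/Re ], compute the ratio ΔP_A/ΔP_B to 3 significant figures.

Pipe A: V = Q/A = 0.001756/0.005052 = 0.3475 m/s; Re = 2.716e+04; ε/D = 0.0212; Haaland → f = 0.05118; ΔP_A = f(L/D)(ρV²/2) = 3789 Pa.
Pipe B: V = Q/A = 0.001756/0.004128 = 0.4253 m/s; Re = 3.005e+04; ε/D = 0.00262; Haaland → f = 0.02903; ΔP_B = f(L/D)(ρV²/2) = 2.386e+04 Pa.
ΔP_A/ΔP_B = 3789/2.386e+04 = 0.159.

ΔP_A/ΔP_B ≈ 0.159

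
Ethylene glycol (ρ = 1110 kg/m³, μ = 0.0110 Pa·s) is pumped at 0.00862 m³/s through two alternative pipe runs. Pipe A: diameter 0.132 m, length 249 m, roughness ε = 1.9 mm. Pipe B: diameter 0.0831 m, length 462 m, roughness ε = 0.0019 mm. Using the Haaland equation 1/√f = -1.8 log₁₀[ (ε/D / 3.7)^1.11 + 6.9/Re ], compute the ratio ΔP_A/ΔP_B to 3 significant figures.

Pipe A: V = Q/A = 0.00862/0.01368 = 0.6299 m/s; Re = 8390; ε/D = 0.0144; Haaland → f = 0.04813; ΔP_A = f(L/D)(ρV²/2) = 1.999e+04 Pa.
Pipe B: V = Q/A = 0.00862/0.005424 = 1.589 m/s; Re = 1.333e+04; ε/D = 2.29e-05; Haaland → f = 0.02861; ΔP_B = f(L/D)(ρV²/2) = 2.23e+05 Pa.
ΔP_A/ΔP_B = 1.999e+04/2.23e+05 = 0.0897.

ΔP_A/ΔP_B ≈ 0.0897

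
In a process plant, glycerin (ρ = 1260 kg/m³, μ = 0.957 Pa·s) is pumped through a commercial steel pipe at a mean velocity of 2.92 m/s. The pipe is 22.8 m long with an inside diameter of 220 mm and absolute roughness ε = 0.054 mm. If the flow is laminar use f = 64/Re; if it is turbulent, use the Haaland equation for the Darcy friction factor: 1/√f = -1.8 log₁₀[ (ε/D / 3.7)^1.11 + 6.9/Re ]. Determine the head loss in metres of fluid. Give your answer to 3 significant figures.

Reynolds number Re = ρVD/μ = 1260 · 2.92 · 0.22 / 0.957 = 845.8.
Re < 2300 → laminar flow, so f = 64/Re = 64/845.8 = 0.07567 (the turbulent correlation is not needed).
Darcy-Weisbach: ΔP = f(L/D)(ρV²/2) = 0.07567·(22.8/0.22)·(1260·2.92²/2) = 0.07567·103.6·5372 = 4.212e+04 Pa.
Head loss h_f = ΔP/(ρg) = 4.212e+04/(1260·9.81) = 3.41 m.

h_f ≈ 3.41 m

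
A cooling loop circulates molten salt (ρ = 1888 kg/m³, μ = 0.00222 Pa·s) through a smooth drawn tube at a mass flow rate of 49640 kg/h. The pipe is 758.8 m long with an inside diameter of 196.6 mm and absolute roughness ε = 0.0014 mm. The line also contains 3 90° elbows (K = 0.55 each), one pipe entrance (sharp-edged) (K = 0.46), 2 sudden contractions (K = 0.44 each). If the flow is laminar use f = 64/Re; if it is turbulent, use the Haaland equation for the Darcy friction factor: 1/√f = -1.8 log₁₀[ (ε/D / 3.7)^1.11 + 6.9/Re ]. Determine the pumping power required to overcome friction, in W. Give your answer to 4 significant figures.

P ≈ 34.74 W

ṁ = 49640 kg/h = 49640/3600 = 13.79 kg/s.
A = πD²/4 = π(0.1966)²/4 = 0.03036 m²; mean velocity V = ṁ/(ρA) = 13.79/(1888 · 0.03036) = 0.2406 m/s.
Reynolds number Re = ρVD/μ = 1888 · 0.2406 · 0.1966 / 0.00222 = 4.023e+04.
Re > 4000 → turbulent. Relative roughness ε/D = 1.4e-06/0.1966 = 7.12e-06. Haaland: 1/√f = -1.8 log₁₀[(7.12e-06/3.7)^1.11 + 6.9/4.023e+04] = -1.8 log₁₀[4.53e-07 + 0.000172] = 6.776, so f = 0.02178.
Total minor-loss coefficient ΣK = 3·0.55 + 1·0.46 + 2·0.44 = 2.99.
ΔP = [f·L/D + ΣK]·(ρV²/2) = [0.02178·758.8/0.1966 + 2.99]·(1888·0.2406²/2) = [84.06 + 2.99]·54.64 = 4756 Pa.
Q = ṁ/ρ = 13.79/1888 = 0.007303 m³/s.
Pumping power P = QΔP = 0.007303·4756 = 34.738 W = 34.74 W.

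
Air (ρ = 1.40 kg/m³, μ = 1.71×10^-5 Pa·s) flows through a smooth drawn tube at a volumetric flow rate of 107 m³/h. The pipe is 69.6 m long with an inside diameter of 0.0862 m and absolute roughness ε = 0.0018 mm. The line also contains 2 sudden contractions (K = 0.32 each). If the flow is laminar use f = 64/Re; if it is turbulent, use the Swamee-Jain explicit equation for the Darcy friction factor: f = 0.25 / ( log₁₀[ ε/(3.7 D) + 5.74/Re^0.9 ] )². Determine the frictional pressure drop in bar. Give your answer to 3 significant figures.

Q = 107 m³/h = 107/3600 = 0.02972 m³/s.
Cross-sectional area A = πD²/4 = π(0.0862)²/4 = 0.005836 m²; mean velocity V = Q/A = 0.02972/0.005836 = 5.093 m/s.
Reynolds number Re = ρVD/μ = 1.4 · 5.093 · 0.0862 / 1.71e-05 = 3.594e+04.
Re > 4000 → turbulent. Relative roughness ε/D = 1.8e-06/0.0862 = 2.09e-05. Swamee-Jain: f = 0.25/(log₁₀[2.09e-05/3.7 + 5.74/3.594e+04^0.9])² = 0.25/(log₁₀[5.64e-06 + 0.000456])² = 0.25/(-3.336)² = 0.02247.
Total minor-loss coefficient ΣK = 2·0.32 = 0.64.
ΔP = [f·L/D + ΣK]·(ρV²/2) = [0.02247·69.6/0.0862 + 0.64]·(1.4·5.093²/2) = [18.14 + 0.64]·18.16 = 341 Pa.
ΔP = 341 Pa = 0.00341 bar.

ΔP ≈ 0.00341 bar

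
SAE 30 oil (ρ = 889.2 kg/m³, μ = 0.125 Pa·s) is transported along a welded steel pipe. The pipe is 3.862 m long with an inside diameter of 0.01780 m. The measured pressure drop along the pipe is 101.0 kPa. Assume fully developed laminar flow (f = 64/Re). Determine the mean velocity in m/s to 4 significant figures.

V ≈ 2.072 m/s

For laminar flow, f = 64/Re with Re = ρVD/μ, so Darcy-Weisbach reduces to ΔP = 32μLV/D². Solving for V: V = ΔP·D²/(32μL) = 1.01e+05·(0.0178)²/(32·0.125·3.862) = 2.072 m/s.
Check: Re = ρVD/μ = 889.2·2.072·0.0178/0.125 = 262.3 < 2300, so the laminar assumption holds.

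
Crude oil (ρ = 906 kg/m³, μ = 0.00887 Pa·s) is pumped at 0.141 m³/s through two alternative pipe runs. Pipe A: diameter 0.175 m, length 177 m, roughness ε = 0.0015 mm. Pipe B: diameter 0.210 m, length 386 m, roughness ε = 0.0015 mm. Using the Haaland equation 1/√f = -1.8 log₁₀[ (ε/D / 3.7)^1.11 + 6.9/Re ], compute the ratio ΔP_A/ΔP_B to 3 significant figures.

ΔP_A/ΔP_B ≈ 1.10

Pipe A: V = Q/A = 0.141/0.02405 = 5.862 m/s; Re = 1.048e+05; ε/D = 8.57e-06; Haaland → f = 0.01768; ΔP_A = f(L/D)(ρV²/2) = 2.784e+05 Pa.
Pipe B: V = Q/A = 0.141/0.03464 = 4.071 m/s; Re = 8.732e+04; ε/D = 7.14e-06; Haaland → f = 0.01836; ΔP_B = f(L/D)(ρV²/2) = 2.534e+05 Pa.
ΔP_A/ΔP_B = 2.784e+05/2.534e+05 = 1.10.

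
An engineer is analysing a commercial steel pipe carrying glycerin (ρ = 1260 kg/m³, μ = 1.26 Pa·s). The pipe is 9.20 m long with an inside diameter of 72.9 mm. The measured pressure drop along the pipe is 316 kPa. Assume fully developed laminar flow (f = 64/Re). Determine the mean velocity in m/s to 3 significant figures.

For laminar flow, f = 64/Re with Re = ρVD/μ, so Darcy-Weisbach reduces to ΔP = 32μLV/D². Solving for V: V = ΔP·D²/(32μL) = 3.16e+05·(0.0729)²/(32·1.26·9.2) = 4.527 m/s.
Check: Re = ρVD/μ = 1260·4.527·0.0729/1.26 = 330 < 2300, so the laminar assumption holds.

V ≈ 4.53 m/s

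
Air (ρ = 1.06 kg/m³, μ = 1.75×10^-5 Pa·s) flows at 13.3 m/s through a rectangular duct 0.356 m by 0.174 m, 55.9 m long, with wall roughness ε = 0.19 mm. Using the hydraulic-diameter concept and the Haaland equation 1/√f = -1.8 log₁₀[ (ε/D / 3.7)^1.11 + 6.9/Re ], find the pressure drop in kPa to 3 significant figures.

ΔP ≈ 0.453 kPa

Hydraulic diameter D_h = 4A/P = 4·(0.356·0.174)/(2·(0.356+0.174)) = 0.2478/1.06 = 0.2338 m.
Re = ρVD_h/μ = 1.06·13.3·0.2338/1.75e-05 = 1.883e+05.
ε/D_h = 0.00019/0.2338 = 0.000813; Haaland gives 1/√f = -1.8 log₁₀[8.7e-05+3.66e-05] = 7.034, so f = 0.02021.
ΔP = f(L/D_h)(ρV²/2) = 0.02021·55.9/0.2338·93.75 = 453.1 Pa.
ΔP = 0.453 kPa.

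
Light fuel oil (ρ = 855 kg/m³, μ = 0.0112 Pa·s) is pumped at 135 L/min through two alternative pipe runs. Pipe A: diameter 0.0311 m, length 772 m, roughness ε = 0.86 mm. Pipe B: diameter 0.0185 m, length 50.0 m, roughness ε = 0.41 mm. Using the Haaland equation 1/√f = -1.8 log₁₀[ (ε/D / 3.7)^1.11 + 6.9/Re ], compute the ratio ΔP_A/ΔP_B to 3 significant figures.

ΔP_A/ΔP_B ≈ 1.28

Pipe A: V = Q/A = 0.00225/0.0007596 = 2.962 m/s; Re = 7032; ε/D = 0.0277; Haaland → f = 0.05978; ΔP_A = f(L/D)(ρV²/2) = 5.565e+06 Pa.
Pipe B: V = Q/A = 0.00225/0.0002688 = 8.37 m/s; Re = 1.182e+04; ε/D = 0.0222; Haaland → f = 0.05365; ΔP_B = f(L/D)(ρV²/2) = 4.343e+06 Pa.
ΔP_A/ΔP_B = 5.565e+06/4.343e+06 = 1.28.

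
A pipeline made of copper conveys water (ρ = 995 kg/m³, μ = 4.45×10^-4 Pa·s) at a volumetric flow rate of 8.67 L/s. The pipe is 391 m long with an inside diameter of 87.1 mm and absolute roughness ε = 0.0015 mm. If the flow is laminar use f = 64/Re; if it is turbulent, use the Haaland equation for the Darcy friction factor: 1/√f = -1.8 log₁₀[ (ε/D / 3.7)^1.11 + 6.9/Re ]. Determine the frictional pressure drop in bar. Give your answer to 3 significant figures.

Q = 8.67 L/s = 8.67/1000 = 0.00867 m³/s.
Cross-sectional area A = πD²/4 = π(0.0871)²/4 = 0.005958 m²; mean velocity V = Q/A = 0.00867/0.005958 = 1.455 m/s.
Reynolds number Re = ρVD/μ = 995 · 1.455 · 0.0871 / 0.000445 = 2.834e+05.
Re > 4000 → turbulent. Relative roughness ε/D = 1.5e-06/0.0871 = 1.72e-05. Haaland: 1/√f = -1.8 log₁₀[(1.72e-05/3.7)^1.11 + 6.9/2.834e+05] = -1.8 log₁₀[1.21e-06 + 2.43e-05] = 8.267, so f = 0.01463.
Darcy-Weisbach: ΔP = f(L/D)(ρV²/2) = 0.01463·(391/0.0871)·(995·1.455²/2) = 0.01463·4489·1053 = 6.92e+04 Pa.
ΔP = 6.92e+04 Pa = 0.692 bar.

ΔP ≈ 0.692 bar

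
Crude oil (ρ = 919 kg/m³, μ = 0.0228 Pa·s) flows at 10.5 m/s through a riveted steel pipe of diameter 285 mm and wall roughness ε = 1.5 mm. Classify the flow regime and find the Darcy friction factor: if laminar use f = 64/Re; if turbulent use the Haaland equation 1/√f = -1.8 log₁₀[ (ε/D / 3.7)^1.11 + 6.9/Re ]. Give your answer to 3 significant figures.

f ≈ 0.0316

Re = ρVD/μ = 919·10.5·0.285/0.0228 = 1.206e+05.
Re > 4000 → turbulent. ε/D = 0.0015/0.285 = 0.00526; Haaland: 1/√f = -1.8 log₁₀[0.000692 + 5.72e-05] = 5.626, so f = 0.03159.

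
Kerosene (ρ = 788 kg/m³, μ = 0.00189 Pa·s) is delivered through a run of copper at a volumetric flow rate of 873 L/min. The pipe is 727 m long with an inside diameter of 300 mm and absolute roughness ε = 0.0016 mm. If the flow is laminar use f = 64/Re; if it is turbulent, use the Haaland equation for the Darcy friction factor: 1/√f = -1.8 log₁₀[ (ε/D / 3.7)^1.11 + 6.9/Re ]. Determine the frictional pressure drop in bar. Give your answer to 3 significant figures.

ΔP ≈ 0.00979 bar

Q = 873 L/min = 873/60000 = 0.01455 m³/s.
Cross-sectional area A = πD²/4 = π(0.3)²/4 = 0.07069 m²; mean velocity V = Q/A = 0.01455/0.07069 = 0.2058 m/s.
Reynolds number Re = ρVD/μ = 788 · 0.2058 · 0.3 / 0.00189 = 2.575e+04.
Re > 4000 → turbulent. Relative roughness ε/D = 1.6e-06/0.3 = 5.33e-06. Haaland: 1/√f = -1.8 log₁₀[(5.33e-06/3.7)^1.11 + 6.9/2.575e+04] = -1.8 log₁₀[3.28e-07 + 0.000268] = 6.428, so f = 0.0242.
Darcy-Weisbach: ΔP = f(L/D)(ρV²/2) = 0.0242·(727/0.3)·(788·0.2058²/2) = 0.0242·2423·16.69 = 979 Pa.
ΔP = 979 Pa = 0.00979 bar.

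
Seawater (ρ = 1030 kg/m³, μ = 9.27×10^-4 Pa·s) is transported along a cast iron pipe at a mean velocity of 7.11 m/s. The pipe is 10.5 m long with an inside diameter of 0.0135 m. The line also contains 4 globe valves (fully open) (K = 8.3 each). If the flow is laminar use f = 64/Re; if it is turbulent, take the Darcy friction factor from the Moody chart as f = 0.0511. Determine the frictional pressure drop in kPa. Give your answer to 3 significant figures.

Reynolds number Re = ρVD/μ = 1030 · 7.11 · 0.0135 / 0.000927 = 1.067e+05.
Re > 4000 → turbulent; use the Moody-chart value f = 0.0511.
Total minor-loss coefficient ΣK = 4·8.3 = 33.2.
ΔP = [f·L/D + ΣK]·(ρV²/2) = [0.0511·10.5/0.0135 + 33.2]·(1030·7.11²/2) = [39.74 + 33.2]·2.603e+04 = 1.899e+06 Pa.
ΔP = 1.899e+06 Pa = 1900 kPa.

ΔP ≈ 1900 kPa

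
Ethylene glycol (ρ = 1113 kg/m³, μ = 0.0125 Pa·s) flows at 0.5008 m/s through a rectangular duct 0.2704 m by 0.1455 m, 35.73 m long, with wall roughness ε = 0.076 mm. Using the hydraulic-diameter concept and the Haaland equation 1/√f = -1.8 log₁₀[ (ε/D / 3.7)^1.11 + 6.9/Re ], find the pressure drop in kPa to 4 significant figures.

Hydraulic diameter D_h = 4A/P = 4·(0.2704·0.1455)/(2·(0.2704+0.1455)) = 0.1574/0.8318 = 0.1892 m.
Re = ρVD_h/μ = 1113·0.5008·0.1892/0.0125 = 8436.
ε/D_h = 7.6e-05/0.1892 = 0.000402; Haaland gives 1/√f = -1.8 log₁₀[3.98e-05+0.000818] = 5.52, so f = 0.03282.
ΔP = f(L/D_h)(ρV²/2) = 0.03282·35.73/0.1892·139.6 = 865 Pa.
ΔP = 0.8650 kPa.

ΔP ≈ 0.8650 kPa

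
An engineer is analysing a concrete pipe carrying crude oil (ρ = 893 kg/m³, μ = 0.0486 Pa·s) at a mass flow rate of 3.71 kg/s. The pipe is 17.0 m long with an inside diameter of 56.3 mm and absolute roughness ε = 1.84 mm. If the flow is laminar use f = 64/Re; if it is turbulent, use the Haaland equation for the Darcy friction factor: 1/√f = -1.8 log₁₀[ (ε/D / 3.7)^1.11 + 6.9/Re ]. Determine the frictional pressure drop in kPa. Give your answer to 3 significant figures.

A = πD²/4 = π(0.0563)²/4 = 0.002489 m²; mean velocity V = ṁ/(ρA) = 3.71/(893 · 0.002489) = 1.669 m/s.
Reynolds number Re = ρVD/μ = 893 · 1.669 · 0.0563 / 0.0486 = 1726.
Re < 2300 → laminar flow, so f = 64/Re = 64/1726 = 0.03707 (the turbulent correlation is not needed).
Darcy-Weisbach: ΔP = f(L/D)(ρV²/2) = 0.03707·(17/0.0563)·(893·1.669²/2) = 0.03707·302·1244 = 1.392e+04 Pa.
ΔP = 1.392e+04 Pa = 13.9 kPa.

ΔP ≈ 13.9 kPa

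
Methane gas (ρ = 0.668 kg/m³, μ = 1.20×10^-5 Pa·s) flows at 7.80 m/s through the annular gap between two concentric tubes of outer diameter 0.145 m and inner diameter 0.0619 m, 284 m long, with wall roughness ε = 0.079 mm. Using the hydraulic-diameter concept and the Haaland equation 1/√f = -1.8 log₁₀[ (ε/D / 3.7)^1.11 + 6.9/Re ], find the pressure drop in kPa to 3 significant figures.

ΔP ≈ 1.72 kPa

Hydraulic diameter D_h = 4A/P = D_o - D_i = 0.145 - 0.0619 = 0.0831 m.
Re = ρVD_h/μ = 0.668·7.8·0.0831/1.2e-05 = 3.608e+04.
ε/D_h = 7.9e-05/0.0831 = 0.000951; Haaland gives 1/√f = -1.8 log₁₀[0.000103+0.000191] = 6.355, so f = 0.02476.
ΔP = f(L/D_h)(ρV²/2) = 0.02476·284/0.0831·20.32 = 1720 Pa.
ΔP = 1.72 kPa.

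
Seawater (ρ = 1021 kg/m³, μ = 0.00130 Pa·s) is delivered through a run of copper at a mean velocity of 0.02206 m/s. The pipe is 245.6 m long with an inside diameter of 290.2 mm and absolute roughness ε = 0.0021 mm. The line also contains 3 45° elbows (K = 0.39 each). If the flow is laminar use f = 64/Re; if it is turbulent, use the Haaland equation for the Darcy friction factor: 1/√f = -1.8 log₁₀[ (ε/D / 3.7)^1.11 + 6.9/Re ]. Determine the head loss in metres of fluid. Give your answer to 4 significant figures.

h_f ≈ 8.198×10^-4 m

Reynolds number Re = ρVD/μ = 1021 · 0.02206 · 0.2902 / 0.0013 = 5028.
Re > 4000 → turbulent. Relative roughness ε/D = 2.1e-06/0.2902 = 7.24e-06. Haaland: 1/√f = -1.8 log₁₀[(7.24e-06/3.7)^1.11 + 6.9/5028] = -1.8 log₁₀[4.61e-07 + 0.00137] = 5.152, so f = 0.03767.
Total minor-loss coefficient ΣK = 3·0.39 = 1.17.
ΔP = [f·L/D + ΣK]·(ρV²/2) = [0.03767·245.6/0.2902 + 1.17]·(1021·0.02206²/2) = [31.88 + 1.17]·0.2484 = 8.211 Pa.
Head loss h_f = ΔP/(ρg) = 8.211/(1021·9.81) = 8.198×10^-4 m.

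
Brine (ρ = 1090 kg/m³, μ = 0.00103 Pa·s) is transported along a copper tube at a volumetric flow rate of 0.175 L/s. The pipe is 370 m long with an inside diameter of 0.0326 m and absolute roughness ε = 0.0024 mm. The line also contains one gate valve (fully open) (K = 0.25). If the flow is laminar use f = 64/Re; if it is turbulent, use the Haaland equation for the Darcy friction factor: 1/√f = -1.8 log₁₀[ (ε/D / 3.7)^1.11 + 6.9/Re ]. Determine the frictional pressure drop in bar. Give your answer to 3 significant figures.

ΔP ≈ 0.0922 bar

Q = 0.175 L/s = 0.175/1000 = 0.000175 m³/s.
Cross-sectional area A = πD²/4 = π(0.0326)²/4 = 0.0008347 m²; mean velocity V = Q/A = 0.000175/0.0008347 = 0.2097 m/s.
Reynolds number Re = ρVD/μ = 1090 · 0.2097 · 0.0326 / 0.00103 = 7233.
Re > 4000 → turbulent. Relative roughness ε/D = 2.4e-06/0.0326 = 7.36e-05. Haaland: 1/√f = -1.8 log₁₀[(7.36e-05/3.7)^1.11 + 6.9/7233] = -1.8 log₁₀[6.05e-06 + 0.000954] = 5.432, so f = 0.03389.
Total minor-loss coefficient ΣK = 1·0.25 = 0.25.
ΔP = [f·L/D + ΣK]·(ρV²/2) = [0.03389·370/0.0326 + 0.25]·(1090·0.2097²/2) = [384.7 + 0.25]·23.96 = 9221 Pa.
ΔP = 9221 Pa = 0.0922 bar.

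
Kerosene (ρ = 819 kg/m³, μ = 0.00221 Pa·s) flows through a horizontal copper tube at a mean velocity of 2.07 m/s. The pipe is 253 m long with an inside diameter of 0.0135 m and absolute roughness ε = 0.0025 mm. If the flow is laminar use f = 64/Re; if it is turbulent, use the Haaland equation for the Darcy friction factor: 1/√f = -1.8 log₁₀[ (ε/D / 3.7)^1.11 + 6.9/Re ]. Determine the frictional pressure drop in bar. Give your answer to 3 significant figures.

Reynolds number Re = ρVD/μ = 819 · 2.07 · 0.0135 / 0.00221 = 1.036e+04.
Re > 4000 → turbulent. Relative roughness ε/D = 2.5e-06/0.0135 = 0.000185. Haaland: 1/√f = -1.8 log₁₀[(0.000185/3.7)^1.11 + 6.9/1.036e+04] = -1.8 log₁₀[1.68e-05 + 0.000666] = 5.698, so f = 0.0308.
Darcy-Weisbach: ΔP = f(L/D)(ρV²/2) = 0.0308·(253/0.0135)·(819·2.07²/2) = 0.0308·1.874e+04·1755 = 1.013e+06 Pa.
ΔP = 1.013e+06 Pa = 10.1 bar.

ΔP ≈ 10.1 bar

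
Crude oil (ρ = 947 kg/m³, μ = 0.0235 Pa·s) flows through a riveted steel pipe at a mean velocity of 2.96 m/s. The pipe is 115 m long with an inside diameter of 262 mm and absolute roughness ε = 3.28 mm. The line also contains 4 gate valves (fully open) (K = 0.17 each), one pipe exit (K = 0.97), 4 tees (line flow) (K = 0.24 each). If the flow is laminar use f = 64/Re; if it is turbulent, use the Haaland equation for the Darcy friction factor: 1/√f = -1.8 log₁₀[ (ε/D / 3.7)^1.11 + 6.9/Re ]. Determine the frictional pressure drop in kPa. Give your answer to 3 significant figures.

Reynolds number Re = ρVD/μ = 947 · 2.96 · 0.262 / 0.0235 = 3.125e+04.
Re > 4000 → turbulent. Relative roughness ε/D = 0.00328/0.262 = 0.0125. Haaland: 1/√f = -1.8 log₁₀[(0.0125/3.7)^1.11 + 6.9/3.125e+04] = -1.8 log₁₀[0.00181 + 0.000221] = 4.846, so f = 0.04258.
Total minor-loss coefficient ΣK = 4·0.17 + 1·0.97 + 4·0.24 = 2.61.
ΔP = [f·L/D + ΣK]·(ρV²/2) = [0.04258·115/0.262 + 2.61]·(947·2.96²/2) = [18.69 + 2.61]·4149 = 8.836e+04 Pa.
ΔP = 8.836e+04 Pa = 88.4 kPa.

ΔP ≈ 88.4 kPa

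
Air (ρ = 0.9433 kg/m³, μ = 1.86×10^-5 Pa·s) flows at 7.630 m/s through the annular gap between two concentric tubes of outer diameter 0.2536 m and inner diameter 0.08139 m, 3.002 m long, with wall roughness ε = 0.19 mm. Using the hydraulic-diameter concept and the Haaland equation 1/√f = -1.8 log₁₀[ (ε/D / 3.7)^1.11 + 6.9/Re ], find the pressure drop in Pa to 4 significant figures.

ΔP ≈ 11.11 Pa

Hydraulic diameter D_h = 4A/P = D_o - D_i = 0.2536 - 0.08139 = 0.1722 m.
Re = ρVD_h/μ = 0.9433·7.63·0.1722/1.86e-05 = 6.664e+04.
ε/D_h = 0.00019/0.1722 = 0.0011; Haaland gives 1/√f = -1.8 log₁₀[0.000122+0.000104] = 6.564, so f = 0.02321.
ΔP = f(L/D_h)(ρV²/2) = 0.02321·3.002/0.1722·27.46 = 11.11 Pa.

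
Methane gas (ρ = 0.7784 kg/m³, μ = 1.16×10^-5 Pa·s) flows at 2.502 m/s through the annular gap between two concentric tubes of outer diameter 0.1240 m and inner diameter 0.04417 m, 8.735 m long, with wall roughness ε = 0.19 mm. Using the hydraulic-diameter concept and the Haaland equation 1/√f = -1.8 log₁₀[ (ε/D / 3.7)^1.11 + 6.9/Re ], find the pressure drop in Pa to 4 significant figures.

ΔP ≈ 8.583 Pa

Hydraulic diameter D_h = 4A/P = D_o - D_i = 0.124 - 0.04417 = 0.07983 m.
Re = ρVD_h/μ = 0.7784·2.502·0.07983/1.16e-05 = 1.34e+04.
ε/D_h = 0.00019/0.07983 = 0.00238; Haaland gives 1/√f = -1.8 log₁₀[0.000287+0.000515] = 5.573, so f = 0.0322.
ΔP = f(L/D_h)(ρV²/2) = 0.0322·8.735/0.07983·2.436 = 8.583 Pa.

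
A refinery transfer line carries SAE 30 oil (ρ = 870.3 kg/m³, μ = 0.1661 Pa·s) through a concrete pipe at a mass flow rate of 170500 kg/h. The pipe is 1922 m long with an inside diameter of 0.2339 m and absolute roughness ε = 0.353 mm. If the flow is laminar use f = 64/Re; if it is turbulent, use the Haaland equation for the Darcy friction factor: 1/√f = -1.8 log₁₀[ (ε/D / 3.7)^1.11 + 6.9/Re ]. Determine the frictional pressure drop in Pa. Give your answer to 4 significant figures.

ΔP ≈ 236500 Pa

ṁ = 170500 kg/h = 170500/3600 = 47.36 kg/s.
A = πD²/4 = π(0.2339)²/4 = 0.04297 m²; mean velocity V = ṁ/(ρA) = 47.36/(870.3 · 0.04297) = 1.266 m/s.
Reynolds number Re = ρVD/μ = 870.3 · 1.266 · 0.2339 / 0.166 = 1552.
Re < 2300 → laminar flow, so f = 64/Re = 64/1552 = 0.04123 (the turbulent correlation is not needed).
Darcy-Weisbach: ΔP = f(L/D)(ρV²/2) = 0.04123·(1922/0.2339)·(870.3·1.266²/2) = 0.04123·8217·698 = 2.365e+05 Pa.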